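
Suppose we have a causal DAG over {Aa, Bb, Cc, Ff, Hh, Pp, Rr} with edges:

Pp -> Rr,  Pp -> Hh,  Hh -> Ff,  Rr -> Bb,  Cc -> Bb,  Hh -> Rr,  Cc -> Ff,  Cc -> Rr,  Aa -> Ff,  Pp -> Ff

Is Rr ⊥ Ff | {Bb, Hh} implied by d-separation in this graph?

There are 6 undirected paths between Rr and Ff; checking each against the conditioning set {Bb, Hh}:
Path 1: Rr ← Cc → Ff
  Cc is a fork and Cc is not conditioned on — no node blocks this path, so it is active.
Path 2: Rr → Bb ← Cc → Ff
  Bb is a collider and Bb is conditioned on, which opens it; Cc is a fork and Cc is not conditioned on — no node blocks this path, so it is active.
Path 3: Rr ← Pp → Ff
  Pp is a fork and Pp is not conditioned on — no node blocks this path, so it is active.
Path 4: Rr ← Pp → Hh → Ff
  Hh is a chain here and Hh is conditioned on, so the path is blocked at Hh.
Path 5: Rr ← Hh → Ff
  Hh is a fork here and Hh is conditioned on, so the path is blocked at Hh.
Path 6: Rr ← Hh ← Pp → Ff
  Hh is a chain here and Hh is conditioned on, so the path is blocked at Hh.
Since the path Rr ← Cc → Ff is active, Rr and Ff are not d-separated given {Bb, Hh}.

No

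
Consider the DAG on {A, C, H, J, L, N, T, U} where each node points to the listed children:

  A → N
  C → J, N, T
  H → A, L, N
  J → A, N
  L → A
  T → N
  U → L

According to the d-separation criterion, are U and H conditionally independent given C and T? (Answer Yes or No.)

We examine all 6 paths between U and H:
  1. U → L ← H — L:collider[blocks] ⇒ blocked
  2. U → L → A ← H — L:chain[open]; A:collider[blocks] ⇒ blocked
  3. U → L → A ← J ← C → T → N ← H — L:chain[open]; A:collider[blocks]; J:chain[open]; C:fork[blocks]; T:chain[blocks]; N:collider[blocks] ⇒ blocked
  4. U → L → A ← J ← C → N ← H — L:chain[open]; A:collider[blocks]; J:chain[open]; C:fork[blocks]; N:collider[blocks] ⇒ blocked
  5. U → L → A ← J → N ← H — L:chain[open]; A:collider[blocks]; J:fork[open]; N:collider[blocks] ⇒ blocked
  6. U → L → A → N ← H — L:chain[open]; A:chain[open]; N:collider[blocks] ⇒ blocked
Since every path is blocked, d-separation holds.

Yes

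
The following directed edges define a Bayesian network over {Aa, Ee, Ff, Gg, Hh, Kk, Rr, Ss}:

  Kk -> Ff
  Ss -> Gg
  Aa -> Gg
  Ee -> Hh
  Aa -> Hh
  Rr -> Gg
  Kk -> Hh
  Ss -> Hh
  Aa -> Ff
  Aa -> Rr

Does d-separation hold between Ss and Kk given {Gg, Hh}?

There are 6 undirected paths between Ss and Kk; checking each against the conditioning set {Gg, Hh}:
Path 1: Ss → Gg ← Rr ← Aa → Ff ← Kk
  Ff is a collider here and neither Ff nor any of its descendants is conditioned on, so the collider stays closed — the path is blocked at Ff.
Path 2: Ss → Gg ← Rr ← Aa → Hh ← Kk
  Gg is a collider and Gg is conditioned on, which opens it; Rr is a chain and Rr is not conditioned on; Aa is a fork and Aa is not conditioned on; Hh is a collider and Hh is conditioned on, which opens it — no node blocks this path, so it is active.
Path 3: Ss → Gg ← Aa → Ff ← Kk
  Ff is a collider here and neither Ff nor any of its descendants is conditioned on, so the collider stays closed — the path is blocked at Ff.
Path 4: Ss → Gg ← Aa → Hh ← Kk
  Gg is a collider and Gg is conditioned on, which opens it; Aa is a fork and Aa is not conditioned on; Hh is a collider and Hh is conditioned on, which opens it — no node blocks this path, so it is active.
Path 5: Ss → Hh ← Kk
  Hh is a collider and Hh is conditioned on, which opens it — no node blocks this path, so it is active.
Path 6: Ss → Hh ← Aa → Ff ← Kk
  Ff is a collider here and neither Ff nor any of its descendants is conditioned on, so the collider stays closed — the path is blocked at Ff.
Because an active path exists, Ss and Kk are not d-separated.

No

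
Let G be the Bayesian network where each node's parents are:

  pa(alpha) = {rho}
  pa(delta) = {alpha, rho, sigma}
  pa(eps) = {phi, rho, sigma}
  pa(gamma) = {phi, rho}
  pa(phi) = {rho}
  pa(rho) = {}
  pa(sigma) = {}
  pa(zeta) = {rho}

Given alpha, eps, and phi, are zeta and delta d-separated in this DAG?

We examine all 5 paths between zeta and delta:
Path 1: zeta ← rho → delta
  rho is a fork and rho is not conditioned on — no node blocks this path, so it is active.
Path 2: zeta ← rho → alpha → delta
  alpha is a chain here and alpha is conditioned on, so the path is blocked at alpha.
Path 3: zeta ← rho → eps ← sigma → delta
  rho is a fork and rho is not conditioned on; eps is a collider and eps is conditioned on, which opens it; sigma is a fork and sigma is not conditioned on — no node blocks this path, so it is active.
Path 4: zeta ← rho → phi → eps ← sigma → delta
  phi is a chain here and phi is conditioned on, so the path is blocked at phi.
Path 5: zeta ← rho → gamma ← phi → eps ← sigma → delta
  gamma is a collider here and neither gamma nor any of its descendants is conditioned on, so the collider stays closed — the path is blocked at gamma.
At least one path is unblocked, so d-separation fails.

No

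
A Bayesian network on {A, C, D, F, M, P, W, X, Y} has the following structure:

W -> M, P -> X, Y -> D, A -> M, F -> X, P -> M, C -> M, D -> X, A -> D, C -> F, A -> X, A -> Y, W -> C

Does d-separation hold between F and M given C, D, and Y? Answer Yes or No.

We examine all 6 paths between F and M:
Path 1: F → X ← P → M
  X is a collider here and neither X nor any of its descendants is conditioned on, so the collider stays closed — the path is blocked at X.
Path 2: F → X ← D ← Y ← A → M
  X is a collider here and neither X nor any of its descendants is conditioned on, so the collider stays closed — the path is blocked at X.
Path 3: F → X ← D ← A → M
  X is a collider here and neither X nor any of its descendants is conditioned on, so the collider stays closed — the path is blocked at X.
Path 4: F → X ← A → M
  X is a collider here and neither X nor any of its descendants is conditioned on, so the collider stays closed — the path is blocked at X.
Path 5: F ← C ← W → M
  C is a chain here and C is conditioned on, so the path is blocked at C.
Path 6: F ← C → M
  C is a fork here and C is conditioned on, so the path is blocked at C.
Every path is blocked, so F and M are d-separated given {C, D, Y}.

Yes — F and M are d-separated given {C, D, Y}.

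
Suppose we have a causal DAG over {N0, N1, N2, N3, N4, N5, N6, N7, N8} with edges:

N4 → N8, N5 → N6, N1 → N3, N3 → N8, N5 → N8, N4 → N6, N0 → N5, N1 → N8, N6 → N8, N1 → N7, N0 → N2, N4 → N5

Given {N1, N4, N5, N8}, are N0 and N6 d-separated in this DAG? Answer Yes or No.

Yes

5 paths connect N0 and N6; each must be blocked for d-separation to hold:
Path 1: N0 → N5 → N8 ← N4 → N6
  N5 is a chain here and N5 is conditioned on, so the path is blocked at N5.
Path 2: N0 → N5 → N8 ← N6
  N5 is a chain here and N5 is conditioned on, so the path is blocked at N5.
Path 3: N0 → N5 ← N4 → N8 ← N6
  N4 is a fork here and N4 is conditioned on, so the path is blocked at N4.
Path 4: N0 → N5 ← N4 → N6
  N4 is a fork here and N4 is conditioned on, so the path is blocked at N4.
Path 5: N0 → N5 → N6
  N5 is a chain here and N5 is conditioned on, so the path is blocked at N5.
Every path is blocked, so N0 and N6 are d-separated given {N1, N4, N5, N8}.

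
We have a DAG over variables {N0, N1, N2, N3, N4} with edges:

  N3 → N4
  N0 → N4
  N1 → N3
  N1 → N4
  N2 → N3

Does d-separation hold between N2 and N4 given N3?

No — N2 and N4 are not d-separated given {N3}.

There are 2 undirected paths between N2 and N4; checking each against the conditioning set {N3}:
Path 1: N2 → N3 → N4
  N3 is a chain here and N3 is conditioned on, so the path is blocked at N3.
Path 2: N2 → N3 ← N1 → N4
  N3 is a collider and N3 is conditioned on, which opens it; N1 is a fork and N1 is not conditioned on — no node blocks this path, so it is active.
Because an active path exists, N2 and N4 are not d-separated.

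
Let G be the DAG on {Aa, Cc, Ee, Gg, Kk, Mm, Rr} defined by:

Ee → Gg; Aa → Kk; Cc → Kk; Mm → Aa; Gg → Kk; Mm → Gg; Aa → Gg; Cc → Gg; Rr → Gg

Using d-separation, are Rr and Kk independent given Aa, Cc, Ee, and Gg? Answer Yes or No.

Yes — Rr and Kk are d-separated given {Aa, Cc, Ee, Gg}.

4 paths connect Rr and Kk; each must be blocked for d-separation to hold:
Path 1: Rr → Gg ← Cc → Kk
  Cc is a fork here and Cc is conditioned on, so the path is blocked at Cc.
Path 2: Rr → Gg → Kk
  Gg is a chain here and Gg is conditioned on, so the path is blocked at Gg.
Path 3: Rr → Gg ← Aa → Kk
  Aa is a fork here and Aa is conditioned on, so the path is blocked at Aa.
Path 4: Rr → Gg ← Mm → Aa → Kk
  Aa is a chain here and Aa is conditioned on, so the path is blocked at Aa.
Every path is blocked, so Rr and Kk are d-separated given {Aa, Cc, Ee, Gg}.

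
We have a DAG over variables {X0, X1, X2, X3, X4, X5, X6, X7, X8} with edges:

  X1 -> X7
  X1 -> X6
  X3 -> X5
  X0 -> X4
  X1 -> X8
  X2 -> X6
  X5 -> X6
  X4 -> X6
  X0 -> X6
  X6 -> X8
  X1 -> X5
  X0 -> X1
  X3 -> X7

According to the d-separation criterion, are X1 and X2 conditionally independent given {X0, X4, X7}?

Enumerating the 6 paths from X1 to X2 and testing each for blocking by {X0, X4, X7}:
Path 1: X1 → X5 → X6 ← X2
  X6 is a collider here and neither X6 nor any of its descendants is conditioned on, so the collider stays closed — the path is blocked at X6.
Path 2: X1 → X8 ← X6 ← X2
  X8 is a collider here and neither X8 nor any of its descendants is conditioned on, so the collider stays closed — the path is blocked at X8.
Path 3: X1 → X7 ← X3 → X5 → X6 ← X2
  X6 is a collider here and neither X6 nor any of its descendants is conditioned on, so the collider stays closed — the path is blocked at X6.
Path 4: X1 ← X0 → X4 → X6 ← X2
  X0 is a fork here and X0 is conditioned on, so the path is blocked at X0.
Path 5: X1 ← X0 → X6 ← X2
  X0 is a fork here and X0 is conditioned on, so the path is blocked at X0.
Path 6: X1 → X6 ← X2
  X6 is a collider here and neither X6 nor any of its descendants is conditioned on, so the collider stays closed — the path is blocked at X6.
All paths are blocked; X1 ⊥ X2 | {X0, X4, X7} holds.

Yes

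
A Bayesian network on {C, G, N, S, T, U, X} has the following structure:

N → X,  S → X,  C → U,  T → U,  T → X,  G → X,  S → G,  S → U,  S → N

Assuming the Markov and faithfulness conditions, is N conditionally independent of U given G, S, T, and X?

Yes

There are 6 undirected paths between N and U; checking each against the conditioning set {G, S, T, X}:
Path 1: N → X ← G ← S → U
  G is a chain here and G is conditioned on, so the path is blocked at G.
Path 2: N → X ← T → U
  T is a fork here and T is conditioned on, so the path is blocked at T.
Path 3: N → X ← S → U
  S is a fork here and S is conditioned on, so the path is blocked at S.
Path 4: N ← S → G → X ← T → U
  S is a fork here and S is conditioned on, so the path is blocked at S.
Path 5: N ← S → U
  S is a fork here and S is conditioned on, so the path is blocked at S.
Path 6: N ← S → X ← T → U
  S is a fork here and S is conditioned on, so the path is blocked at S.
Since every path is blocked, d-separation holds.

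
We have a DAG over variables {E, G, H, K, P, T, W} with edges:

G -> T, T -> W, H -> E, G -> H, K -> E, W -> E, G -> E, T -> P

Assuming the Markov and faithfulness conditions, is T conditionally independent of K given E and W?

No

3 paths connect T and K; each must be blocked for d-separation to hold:
  1. T ← G → E ← K — G:fork[open]; E:collider[open] ⇒ active
  2. T ← G → H → E ← K — G:fork[open]; H:chain[open]; E:collider[open] ⇒ active
  3. T → W → E ← K — W:chain[blocks]; E:collider[open] ⇒ blocked
Because an active path exists, T and K are not d-separated.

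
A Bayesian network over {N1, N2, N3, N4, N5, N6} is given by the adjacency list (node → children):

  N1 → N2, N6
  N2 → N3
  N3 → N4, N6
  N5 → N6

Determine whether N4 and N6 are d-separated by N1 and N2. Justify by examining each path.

No — N4 and N6 are not d-separated given {N1, N2}.

2 paths connect N4 and N6; each must be blocked for d-separation to hold:
  1. N4 ← N3 → N6 — N3:fork[open] ⇒ active
  2. N4 ← N3 ← N2 ← N1 → N6 — N3:chain[open]; N2:chain[blocks]; N1:fork[blocks] ⇒ blocked
Because an active path exists, N4 and N6 are not d-separated.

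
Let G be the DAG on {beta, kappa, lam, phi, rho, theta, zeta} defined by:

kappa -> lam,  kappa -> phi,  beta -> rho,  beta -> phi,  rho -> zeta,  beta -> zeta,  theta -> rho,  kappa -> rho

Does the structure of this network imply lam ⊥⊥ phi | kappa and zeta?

3 paths connect lam and phi; each must be blocked for d-separation to hold:
Path 1: lam ← kappa → rho ← beta → phi
  kappa is a fork here and kappa is conditioned on, so the path is blocked at kappa.
Path 2: lam ← kappa → rho → zeta ← beta → phi
  kappa is a fork here and kappa is conditioned on, so the path is blocked at kappa.
Path 3: lam ← kappa → phi
  kappa is a fork here and kappa is conditioned on, so the path is blocked at kappa.
Every path is blocked, so lam and phi are d-separated given {kappa, zeta}.

Yes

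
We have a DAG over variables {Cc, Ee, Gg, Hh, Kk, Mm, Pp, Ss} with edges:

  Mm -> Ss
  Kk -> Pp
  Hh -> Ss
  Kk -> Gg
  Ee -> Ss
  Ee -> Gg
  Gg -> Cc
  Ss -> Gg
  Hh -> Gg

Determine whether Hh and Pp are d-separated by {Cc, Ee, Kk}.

We examine all 3 paths between Hh and Pp:
Path 1: Hh → Ss → Gg ← Kk → Pp
  Kk is a fork here and Kk is conditioned on, so the path is blocked at Kk.
Path 2: Hh → Ss ← Ee → Gg ← Kk → Pp
  Ee is a fork here and Ee is conditioned on, so the path is blocked at Ee.
Path 3: Hh → Gg ← Kk → Pp
  Kk is a fork here and Kk is conditioned on, so the path is blocked at Kk.
Every path is blocked, so Hh and Pp are d-separated given {Cc, Ee, Kk}.

Yes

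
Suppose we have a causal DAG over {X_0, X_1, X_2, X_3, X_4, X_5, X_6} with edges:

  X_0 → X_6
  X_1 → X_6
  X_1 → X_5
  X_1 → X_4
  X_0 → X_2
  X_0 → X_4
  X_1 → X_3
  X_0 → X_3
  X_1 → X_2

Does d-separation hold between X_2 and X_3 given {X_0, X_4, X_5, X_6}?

No

We examine all 6 paths between X_2 and X_3:
Path 1: X_2 ← X_0 → X_4 ← X_1 → X_3
  X_0 is a fork here and X_0 is conditioned on, so the path is blocked at X_0.
Path 2: X_2 ← X_0 → X_6 ← X_1 → X_3
  X_0 is a fork here and X_0 is conditioned on, so the path is blocked at X_0.
Path 3: X_2 ← X_0 → X_3
  X_0 is a fork here and X_0 is conditioned on, so the path is blocked at X_0.
Path 4: X_2 ← X_1 → X_4 ← X_0 → X_3
  X_0 is a fork here and X_0 is conditioned on, so the path is blocked at X_0.
Path 5: X_2 ← X_1 → X_6 ← X_0 → X_3
  X_0 is a fork here and X_0 is conditioned on, so the path is blocked at X_0.
Path 6: X_2 ← X_1 → X_3
  X_1 is a fork and X_1 is not conditioned on — no node blocks this path, so it is active.
At least one path is unblocked, so d-separation fails.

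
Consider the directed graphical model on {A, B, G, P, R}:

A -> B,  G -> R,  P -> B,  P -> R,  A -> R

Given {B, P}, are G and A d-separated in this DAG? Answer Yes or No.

We examine all 2 paths between G and A:
  1. G → R ← A — R:collider[blocks] ⇒ blocked
  2. G → R ← P → B ← A — R:collider[blocks]; P:fork[blocks]; B:collider[open] ⇒ blocked
All paths are blocked; G ⊥ A | {B, P} holds.

Yes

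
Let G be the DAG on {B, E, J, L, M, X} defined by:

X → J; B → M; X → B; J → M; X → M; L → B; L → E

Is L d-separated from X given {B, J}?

3 paths connect L and X; each must be blocked for d-separation to hold:
  1. L → B ← X — B:collider[open] ⇒ active
  2. L → B → M ← J ← X — B:chain[blocks]; M:collider[blocks]; J:chain[blocks] ⇒ blocked
  3. L → B → M ← X — B:chain[blocks]; M:collider[blocks] ⇒ blocked
At least one path is unblocked, so d-separation fails.

No — L and X are not d-separated given {B, J}.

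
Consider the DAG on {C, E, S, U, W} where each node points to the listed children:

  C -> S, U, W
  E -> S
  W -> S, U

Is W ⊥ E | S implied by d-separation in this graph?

There are 3 undirected paths between W and E; checking each against the conditioning set {S}:
Path 1: W → U ← C → S ← E
  U is a collider here and neither U nor any of its descendants is conditioned on, so the collider stays closed — the path is blocked at U.
Path 2: W ← C → S ← E
  C is a fork and C is not conditioned on; S is a collider and S is conditioned on, which opens it — no node blocks this path, so it is active.
Path 3: W → S ← E
  S is a collider and S is conditioned on, which opens it — no node blocks this path, so it is active.
Since the path W ← C → S ← E is active, W and E are not d-separated given {S}.

No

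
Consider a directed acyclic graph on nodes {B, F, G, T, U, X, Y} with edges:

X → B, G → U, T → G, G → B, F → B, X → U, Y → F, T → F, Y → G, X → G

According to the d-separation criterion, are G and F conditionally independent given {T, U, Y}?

We examine all 5 paths between G and F:
  1. G → B ← F — B:collider[blocks] ⇒ blocked
  2. G ← T → F — T:fork[blocks] ⇒ blocked
  3. G → U ← X → B ← F — U:collider[open]; X:fork[open]; B:collider[blocks] ⇒ blocked
  4. G ← Y → F — Y:fork[blocks] ⇒ blocked
  5. G ← X → B ← F — X:fork[open]; B:collider[blocks] ⇒ blocked
All paths are blocked; G ⊥ F | {T, U, Y} holds.

Yes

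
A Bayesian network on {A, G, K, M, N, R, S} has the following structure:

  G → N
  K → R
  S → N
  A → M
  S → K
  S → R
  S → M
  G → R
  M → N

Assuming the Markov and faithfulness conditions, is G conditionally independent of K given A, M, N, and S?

Yes

We examine all 6 paths between G and K:
Path 1: G → R ← S → K
  R is a collider here and neither R nor any of its descendants is conditioned on, so the collider stays closed — the path is blocked at R.
Path 2: G → R ← K
  R is a collider here and neither R nor any of its descendants is conditioned on, so the collider stays closed — the path is blocked at R.
Path 3: G → N ← S → R ← K
  S is a fork here and S is conditioned on, so the path is blocked at S.
Path 4: G → N ← S → K
  S is a fork here and S is conditioned on, so the path is blocked at S.
Path 5: G → N ← M ← S → R ← K
  M is a chain here and M is conditioned on, so the path is blocked at M.
Path 6: G → N ← M ← S → K
  M is a chain here and M is conditioned on, so the path is blocked at M.
Every path is blocked, so G and K are d-separated given {A, M, N, S}.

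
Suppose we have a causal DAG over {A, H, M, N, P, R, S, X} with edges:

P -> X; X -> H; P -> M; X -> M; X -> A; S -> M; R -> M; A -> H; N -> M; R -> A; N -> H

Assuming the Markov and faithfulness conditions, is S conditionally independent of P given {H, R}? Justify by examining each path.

Yes

Enumerating the 6 paths from S to P and testing each for blocking by {H, R}:
Path 1: S → M ← P
  M is a collider here and neither M nor any of its descendants is conditioned on, so the collider stays closed — the path is blocked at M.
Path 2: S → M ← N → H ← X ← P
  M is a collider here and neither M nor any of its descendants is conditioned on, so the collider stays closed — the path is blocked at M.
Path 3: S → M ← N → H ← A ← X ← P
  M is a collider here and neither M nor any of its descendants is conditioned on, so the collider stays closed — the path is blocked at M.
Path 4: S → M ← X ← P
  M is a collider here and neither M nor any of its descendants is conditioned on, so the collider stays closed — the path is blocked at M.
Path 5: S → M ← R → A → H ← X ← P
  M is a collider here and neither M nor any of its descendants is conditioned on, so the collider stays closed — the path is blocked at M.
Path 6: S → M ← R → A ← X ← P
  M is a collider here and neither M nor any of its descendants is conditioned on, so the collider stays closed — the path is blocked at M.
Every path is blocked, so S and P are d-separated given {H, R}.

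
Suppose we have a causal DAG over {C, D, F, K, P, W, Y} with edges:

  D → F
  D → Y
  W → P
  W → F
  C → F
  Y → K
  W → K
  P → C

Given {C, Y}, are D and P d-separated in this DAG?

Enumerating the 4 paths from D to P and testing each for blocking by {C, Y}:
Path 1: D → Y → K ← W → P
  Y is a chain here and Y is conditioned on, so the path is blocked at Y.
Path 2: D → Y → K ← W → F ← C ← P
  Y is a chain here and Y is conditioned on, so the path is blocked at Y.
Path 3: D → F ← W → P
  F is a collider here and neither F nor any of its descendants is conditioned on, so the collider stays closed — the path is blocked at F.
Path 4: D → F ← C ← P
  F is a collider here and neither F nor any of its descendants is conditioned on, so the collider stays closed — the path is blocked at F.
Since every path is blocked, d-separation holds.

Yes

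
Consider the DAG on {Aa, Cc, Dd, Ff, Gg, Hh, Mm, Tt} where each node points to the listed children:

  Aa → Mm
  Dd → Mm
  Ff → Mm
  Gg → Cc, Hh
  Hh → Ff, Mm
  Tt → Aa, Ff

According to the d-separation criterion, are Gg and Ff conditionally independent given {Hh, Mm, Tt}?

We examine all 3 paths between Gg and Ff:
Path 1: Gg → Hh → Mm ← Aa ← Tt → Ff
  Hh is a chain here and Hh is conditioned on, so the path is blocked at Hh.
Path 2: Gg → Hh → Mm ← Ff
  Hh is a chain here and Hh is conditioned on, so the path is blocked at Hh.
Path 3: Gg → Hh → Ff
  Hh is a chain here and Hh is conditioned on, so the path is blocked at Hh.
All paths are blocked; Gg ⊥ Ff | {Hh, Mm, Tt} holds.

Yes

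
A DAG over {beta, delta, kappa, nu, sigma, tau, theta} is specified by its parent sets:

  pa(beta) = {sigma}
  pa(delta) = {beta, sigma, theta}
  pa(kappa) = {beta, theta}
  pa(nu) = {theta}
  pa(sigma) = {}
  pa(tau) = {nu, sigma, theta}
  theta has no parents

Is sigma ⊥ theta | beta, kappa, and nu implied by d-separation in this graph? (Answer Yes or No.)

Yes — sigma and theta are d-separated given {beta, kappa, nu}.

We examine all 6 paths between sigma and theta:
Path 1: sigma → tau ← theta
  tau is a collider here and neither tau nor any of its descendants is conditioned on, so the collider stays closed — the path is blocked at tau.
Path 2: sigma → tau ← nu ← theta
  tau is a collider here and neither tau nor any of its descendants is conditioned on, so the collider stays closed — the path is blocked at tau.
Path 3: sigma → delta ← theta
  delta is a collider here and neither delta nor any of its descendants is conditioned on, so the collider stays closed — the path is blocked at delta.
Path 4: sigma → delta ← beta → kappa ← theta
  delta is a collider here and neither delta nor any of its descendants is conditioned on, so the collider stays closed — the path is blocked at delta.
Path 5: sigma → beta → kappa ← theta
  beta is a chain here and beta is conditioned on, so the path is blocked at beta.
Path 6: sigma → beta → delta ← theta
  beta is a chain here and beta is conditioned on, so the path is blocked at beta.
All paths are blocked; sigma ⊥ theta | {beta, kappa, nu} holds.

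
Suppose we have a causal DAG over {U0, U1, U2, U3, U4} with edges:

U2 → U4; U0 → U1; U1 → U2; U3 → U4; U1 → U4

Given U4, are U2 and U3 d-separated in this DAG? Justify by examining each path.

No — U2 and U3 are not d-separated given {U4}.

We examine all 2 paths between U2 and U3:
Path 1: U2 ← U1 → U4 ← U3
  U1 is a fork and U1 is not conditioned on; U4 is a collider and U4 is conditioned on, which opens it — no node blocks this path, so it is active.
Path 2: U2 → U4 ← U3
  U4 is a collider and U4 is conditioned on, which opens it — no node blocks this path, so it is active.
Since the path U2 ← U1 → U4 ← U3 is active, U2 and U3 are not d-separated given {U4}.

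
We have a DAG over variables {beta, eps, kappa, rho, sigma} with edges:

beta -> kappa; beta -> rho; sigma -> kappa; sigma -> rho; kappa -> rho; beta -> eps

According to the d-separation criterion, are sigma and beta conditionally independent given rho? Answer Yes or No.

No

We examine all 4 paths between sigma and beta:
Path 1: sigma → rho ← beta
  rho is a collider and rho is conditioned on, which opens it — no node blocks this path, so it is active.
Path 2: sigma → rho ← kappa ← beta
  rho is a collider and rho is conditioned on, which opens it; kappa is a chain and kappa is not conditioned on — no node blocks this path, so it is active.
Path 3: sigma → kappa ← beta
  kappa is a collider and its descendant rho is conditioned on, which opens it — no node blocks this path, so it is active.
Path 4: sigma → kappa → rho ← beta
  kappa is a chain and kappa is not conditioned on; rho is a collider and rho is conditioned on, which opens it — no node blocks this path, so it is active.
Since the path sigma → rho ← beta is active, sigma and beta are not d-separated given {rho}.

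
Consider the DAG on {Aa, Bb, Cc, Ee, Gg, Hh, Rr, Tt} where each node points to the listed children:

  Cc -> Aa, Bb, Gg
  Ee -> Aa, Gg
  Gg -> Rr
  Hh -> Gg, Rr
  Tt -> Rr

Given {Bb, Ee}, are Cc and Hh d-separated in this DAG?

Enumerating the 4 paths from Cc to Hh and testing each for blocking by {Bb, Ee}:
Path 1: Cc → Gg ← Hh
  Gg is a collider here and neither Gg nor any of its descendants is conditioned on, so the collider stays closed — the path is blocked at Gg.
Path 2: Cc → Gg → Rr ← Hh
  Rr is a collider here and neither Rr nor any of its descendants is conditioned on, so the collider stays closed — the path is blocked at Rr.
Path 3: Cc → Aa ← Ee → Gg ← Hh
  Aa is a collider here and neither Aa nor any of its descendants is conditioned on, so the collider stays closed — the path is blocked at Aa.
Path 4: Cc → Aa ← Ee → Gg → Rr ← Hh
  Aa is a collider here and neither Aa nor any of its descendants is conditioned on, so the collider stays closed — the path is blocked at Aa.
Since every path is blocked, d-separation holds.

Yes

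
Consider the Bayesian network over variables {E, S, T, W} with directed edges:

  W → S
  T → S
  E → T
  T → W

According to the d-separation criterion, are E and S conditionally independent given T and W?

Yes

We examine all 2 paths between E and S:
  1. E → T → W → S — T:chain[blocks]; W:chain[blocks] ⇒ blocked
  2. E → T → S — T:chain[blocks] ⇒ blocked
Since every path is blocked, d-separation holds.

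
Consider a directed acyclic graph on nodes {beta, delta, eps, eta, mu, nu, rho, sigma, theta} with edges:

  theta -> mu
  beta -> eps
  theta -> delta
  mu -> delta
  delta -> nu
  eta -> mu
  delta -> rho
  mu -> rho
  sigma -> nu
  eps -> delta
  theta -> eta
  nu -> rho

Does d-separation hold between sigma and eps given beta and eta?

Yes — sigma and eps are d-separated given {beta, eta}.

5 paths connect sigma and eps; each must be blocked for d-separation to hold:
Path 1: sigma → nu ← delta ← eps
  nu is a collider here and neither nu nor any of its descendants is conditioned on, so the collider stays closed — the path is blocked at nu.
Path 2: sigma → nu → rho ← mu → delta ← eps
  rho is a collider here and neither rho nor any of its descendants is conditioned on, so the collider stays closed — the path is blocked at rho.
Path 3: sigma → nu → rho ← mu ← theta → delta ← eps
  rho is a collider here and neither rho nor any of its descendants is conditioned on, so the collider stays closed — the path is blocked at rho.
Path 4: sigma → nu → rho ← mu ← eta ← theta → delta ← eps
  rho is a collider here and neither rho nor any of its descendants is conditioned on, so the collider stays closed — the path is blocked at rho.
Path 5: sigma → nu → rho ← delta ← eps
  rho is a collider here and neither rho nor any of its descendants is conditioned on, so the collider stays closed — the path is blocked at rho.
Since every path is blocked, d-separation holds.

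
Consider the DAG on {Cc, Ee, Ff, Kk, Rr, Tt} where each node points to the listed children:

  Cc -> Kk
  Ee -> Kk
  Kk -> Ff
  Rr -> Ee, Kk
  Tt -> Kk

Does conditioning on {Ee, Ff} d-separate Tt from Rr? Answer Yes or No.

No — Tt and Rr are not d-separated given {Ee, Ff}.

2 paths connect Tt and Rr; each must be blocked for d-separation to hold:
Path 1: Tt → Kk ← Ee ← Rr
  Ee is a chain here and Ee is conditioned on, so the path is blocked at Ee.
Path 2: Tt → Kk ← Rr
  Kk is a collider and its descendant Ff is conditioned on, which opens it — no node blocks this path, so it is active.
At least one path is unblocked, so d-separation fails.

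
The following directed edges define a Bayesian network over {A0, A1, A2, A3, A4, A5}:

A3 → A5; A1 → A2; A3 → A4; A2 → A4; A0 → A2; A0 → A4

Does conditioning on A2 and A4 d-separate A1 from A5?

We examine all 2 paths between A1 and A5:
  1. A1 → A2 → A4 ← A3 → A5 — A2:chain[blocks]; A4:collider[open]; A3:fork[open] ⇒ blocked
  2. A1 → A2 ← A0 → A4 ← A3 → A5 — A2:collider[open]; A0:fork[open]; A4:collider[open]; A3:fork[open] ⇒ active
Because an active path exists, A1 and A5 are not d-separated.

No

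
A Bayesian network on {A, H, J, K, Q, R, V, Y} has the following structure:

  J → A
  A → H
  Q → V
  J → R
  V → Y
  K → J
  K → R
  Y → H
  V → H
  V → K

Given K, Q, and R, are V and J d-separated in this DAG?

We examine all 4 paths between V and J:
  1. V → H ← A ← J — H:collider[blocks]; A:chain[open] ⇒ blocked
  2. V → Y → H ← A ← J — Y:chain[open]; H:collider[blocks]; A:chain[open] ⇒ blocked
  3. V → K → J — K:chain[blocks] ⇒ blocked
  4. V → K → R ← J — K:chain[blocks]; R:collider[open] ⇒ blocked
Every path is blocked, so V and J are d-separated given {K, Q, R}.

Yes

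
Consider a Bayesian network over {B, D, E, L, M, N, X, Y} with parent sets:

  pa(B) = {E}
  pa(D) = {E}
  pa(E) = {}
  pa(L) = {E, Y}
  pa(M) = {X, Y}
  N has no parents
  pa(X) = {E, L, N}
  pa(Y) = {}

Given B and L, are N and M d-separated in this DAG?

There are 3 undirected paths between N and M; checking each against the conditioning set {B, L}:
  1. N → X ← E → L ← Y → M — X:collider[blocks]; E:fork[open]; L:collider[open]; Y:fork[open] ⇒ blocked
  2. N → X → M — X:chain[open] ⇒ active
  3. N → X ← L ← Y → M — X:collider[blocks]; L:chain[blocks]; Y:fork[open] ⇒ blocked
Because an active path exists, N and M are not d-separated.

No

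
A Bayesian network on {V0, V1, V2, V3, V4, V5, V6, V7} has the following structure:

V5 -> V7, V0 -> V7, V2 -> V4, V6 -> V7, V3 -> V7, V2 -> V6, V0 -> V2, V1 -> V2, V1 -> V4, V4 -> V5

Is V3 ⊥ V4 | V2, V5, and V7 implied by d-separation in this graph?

No — V3 and V4 are not d-separated given {V2, V5, V7}.

Enumerating the 5 paths from V3 to V4 and testing each for blocking by {V2, V5, V7}:
Path 1: V3 → V7 ← V6 ← V2 ← V1 → V4
  V2 is a chain here and V2 is conditioned on, so the path is blocked at V2.
Path 2: V3 → V7 ← V6 ← V2 → V4
  V2 is a fork here and V2 is conditioned on, so the path is blocked at V2.
Path 3: V3 → V7 ← V0 → V2 ← V1 → V4
  V7 is a collider and V7 is conditioned on, which opens it; V0 is a fork and V0 is not conditioned on; V2 is a collider and V2 is conditioned on, which opens it; V1 is a fork and V1 is not conditioned on — no node blocks this path, so it is active.
Path 4: V3 → V7 ← V0 → V2 → V4
  V2 is a chain here and V2 is conditioned on, so the path is blocked at V2.
Path 5: V3 → V7 ← V5 ← V4
  V5 is a chain here and V5 is conditioned on, so the path is blocked at V5.
Since the path V3 → V7 ← V0 → V2 ← V1 → V4 is active, V3 and V4 are not d-separated given {V2, V5, V7}.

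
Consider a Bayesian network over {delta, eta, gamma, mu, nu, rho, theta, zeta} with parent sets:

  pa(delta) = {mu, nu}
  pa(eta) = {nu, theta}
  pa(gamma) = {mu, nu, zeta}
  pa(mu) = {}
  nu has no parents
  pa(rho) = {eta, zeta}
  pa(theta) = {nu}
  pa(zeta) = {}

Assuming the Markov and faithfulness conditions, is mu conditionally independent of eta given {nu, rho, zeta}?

We examine all 6 paths between mu and eta:
Path 1: mu → gamma ← zeta → rho ← eta
  gamma is a collider here and neither gamma nor any of its descendants is conditioned on, so the collider stays closed — the path is blocked at gamma.
Path 2: mu → gamma ← nu → eta
  gamma is a collider here and neither gamma nor any of its descendants is conditioned on, so the collider stays closed — the path is blocked at gamma.
Path 3: mu → gamma ← nu → theta → eta
  gamma is a collider here and neither gamma nor any of its descendants is conditioned on, so the collider stays closed — the path is blocked at gamma.
Path 4: mu → delta ← nu → eta
  delta is a collider here and neither delta nor any of its descendants is conditioned on, so the collider stays closed — the path is blocked at delta.
Path 5: mu → delta ← nu → theta → eta
  delta is a collider here and neither delta nor any of its descendants is conditioned on, so the collider stays closed — the path is blocked at delta.
Path 6: mu → delta ← nu → gamma ← zeta → rho ← eta
  delta is a collider here and neither delta nor any of its descendants is conditioned on, so the collider stays closed — the path is blocked at delta.
Every path is blocked, so mu and eta are d-separated given {nu, rho, zeta}.

Yes — mu and eta are d-separated given {nu, rho, zeta}.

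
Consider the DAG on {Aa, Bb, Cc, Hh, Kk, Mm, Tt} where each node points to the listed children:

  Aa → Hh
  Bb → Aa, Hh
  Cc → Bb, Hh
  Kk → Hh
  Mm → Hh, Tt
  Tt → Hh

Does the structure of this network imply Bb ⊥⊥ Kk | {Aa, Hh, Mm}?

No — Bb and Kk are not d-separated given {Aa, Hh, Mm}.

Enumerating the 3 paths from Bb to Kk and testing each for blocking by {Aa, Hh, Mm}:
  1. Bb → Hh ← Kk — Hh:collider[open] ⇒ active
  2. Bb ← Cc → Hh ← Kk — Cc:fork[open]; Hh:collider[open] ⇒ active
  3. Bb → Aa → Hh ← Kk — Aa:chain[blocks]; Hh:collider[open] ⇒ blocked
Since the path Bb → Hh ← Kk is active, Bb and Kk are not d-separated given {Aa, Hh, Mm}.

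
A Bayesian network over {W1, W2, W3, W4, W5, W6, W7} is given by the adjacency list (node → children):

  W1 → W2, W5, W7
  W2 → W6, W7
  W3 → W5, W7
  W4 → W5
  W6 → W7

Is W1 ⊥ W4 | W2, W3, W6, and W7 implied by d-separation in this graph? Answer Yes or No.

Yes

Enumerating the 4 paths from W1 to W4 and testing each for blocking by {W2, W3, W6, W7}:
Path 1: W1 → W7 ← W3 → W5 ← W4
  W3 is a fork here and W3 is conditioned on, so the path is blocked at W3.
Path 2: W1 → W5 ← W4
  W5 is a collider here and neither W5 nor any of its descendants is conditioned on, so the collider stays closed — the path is blocked at W5.
Path 3: W1 → W2 → W7 ← W3 → W5 ← W4
  W2 is a chain here and W2 is conditioned on, so the path is blocked at W2.
Path 4: W1 → W2 → W6 → W7 ← W3 → W5 ← W4
  W2 is a chain here and W2 is conditioned on, so the path is blocked at W2.
Every path is blocked, so W1 and W4 are d-separated given {W2, W3, W6, W7}.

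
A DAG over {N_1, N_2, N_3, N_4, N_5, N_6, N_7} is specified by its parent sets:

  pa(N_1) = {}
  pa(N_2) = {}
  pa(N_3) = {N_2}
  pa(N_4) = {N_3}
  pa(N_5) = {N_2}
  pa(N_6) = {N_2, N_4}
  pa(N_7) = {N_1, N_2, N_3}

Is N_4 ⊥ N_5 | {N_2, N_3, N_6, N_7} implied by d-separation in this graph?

Yes

We examine all 3 paths between N_4 and N_5:
Path 1: N_4 ← N_3 → N_7 ← N_2 → N_5
  N_3 is a fork here and N_3 is conditioned on, so the path is blocked at N_3.
Path 2: N_4 ← N_3 ← N_2 → N_5
  N_3 is a chain here and N_3 is conditioned on, so the path is blocked at N_3.
Path 3: N_4 → N_6 ← N_2 → N_5
  N_2 is a fork here and N_2 is conditioned on, so the path is blocked at N_2.
Every path is blocked, so N_4 and N_5 are d-separated given {N_2, N_3, N_6, N_7}.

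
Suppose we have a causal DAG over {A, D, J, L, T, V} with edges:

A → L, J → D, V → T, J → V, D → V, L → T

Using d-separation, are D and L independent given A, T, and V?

There are 2 undirected paths between D and L; checking each against the conditioning set {A, T, V}:
Path 1: D → V → T ← L
  V is a chain here and V is conditioned on, so the path is blocked at V.
Path 2: D ← J → V → T ← L
  V is a chain here and V is conditioned on, so the path is blocked at V.
All paths are blocked; D ⊥ L | {A, T, V} holds.

Yes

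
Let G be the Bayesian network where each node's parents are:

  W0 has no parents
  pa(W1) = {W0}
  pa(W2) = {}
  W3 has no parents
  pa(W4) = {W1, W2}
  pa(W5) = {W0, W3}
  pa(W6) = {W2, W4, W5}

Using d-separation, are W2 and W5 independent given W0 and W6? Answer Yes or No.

No

There are 4 undirected paths between W2 and W5; checking each against the conditioning set {W0, W6}:
  1. W2 → W4 → W6 ← W5 — W4:chain[open]; W6:collider[open] ⇒ active
  2. W2 → W4 ← W1 ← W0 → W5 — W4:collider[open]; W1:chain[open]; W0:fork[blocks] ⇒ blocked
  3. W2 → W6 ← W4 ← W1 ← W0 → W5 — W6:collider[open]; W4:chain[open]; W1:chain[open]; W0:fork[blocks] ⇒ blocked
  4. W2 → W6 ← W5 — W6:collider[open] ⇒ active
Because an active path exists, W2 and W5 are not d-separated.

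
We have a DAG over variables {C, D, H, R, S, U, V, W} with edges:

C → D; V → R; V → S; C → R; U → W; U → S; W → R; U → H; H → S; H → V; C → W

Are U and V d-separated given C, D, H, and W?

We examine all 6 paths between U and V:
Path 1: U → S ← H → V
  S is a collider here and neither S nor any of its descendants is conditioned on, so the collider stays closed — the path is blocked at S.
Path 2: U → S ← V
  S is a collider here and neither S nor any of its descendants is conditioned on, so the collider stays closed — the path is blocked at S.
Path 3: U → H → S ← V
  H is a chain here and H is conditioned on, so the path is blocked at H.
Path 4: U → H → V
  H is a chain here and H is conditioned on, so the path is blocked at H.
Path 5: U → W ← C → R ← V
  C is a fork here and C is conditioned on, so the path is blocked at C.
Path 6: U → W → R ← V
  W is a chain here and W is conditioned on, so the path is blocked at W.
Since every path is blocked, d-separation holds.

Yes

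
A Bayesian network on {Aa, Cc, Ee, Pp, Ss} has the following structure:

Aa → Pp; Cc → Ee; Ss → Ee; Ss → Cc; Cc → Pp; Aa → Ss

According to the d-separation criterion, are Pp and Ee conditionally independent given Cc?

We examine all 4 paths between Pp and Ee:
Path 1: Pp ← Aa → Ss → Ee
  Aa is a fork and Aa is not conditioned on; Ss is a chain and Ss is not conditioned on — no node blocks this path, so it is active.
Path 2: Pp ← Aa → Ss → Cc → Ee
  Cc is a chain here and Cc is conditioned on, so the path is blocked at Cc.
Path 3: Pp ← Cc → Ee
  Cc is a fork here and Cc is conditioned on, so the path is blocked at Cc.
Path 4: Pp ← Cc ← Ss → Ee
  Cc is a chain here and Cc is conditioned on, so the path is blocked at Cc.
Because an active path exists, Pp and Ee are not d-separated.

No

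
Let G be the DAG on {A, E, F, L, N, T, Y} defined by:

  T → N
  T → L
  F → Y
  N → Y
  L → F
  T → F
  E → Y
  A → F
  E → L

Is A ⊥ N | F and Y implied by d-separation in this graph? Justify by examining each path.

No

Enumerating the 6 paths from A to N and testing each for blocking by {F, Y}:
Path 1: A → F → Y ← E → L ← T → N
  F is a chain here and F is conditioned on, so the path is blocked at F.
Path 2: A → F → Y ← N
  F is a chain here and F is conditioned on, so the path is blocked at F.
Path 3: A → F ← T → N
  F is a collider and F is conditioned on, which opens it; T is a fork and T is not conditioned on — no node blocks this path, so it is active.
Path 4: A → F ← T → L ← E → Y ← N
  F is a collider and F is conditioned on, which opens it; T is a fork and T is not conditioned on; L is a collider and its descendant F is conditioned on, which opens it; E is a fork and E is not conditioned on; Y is a collider and Y is conditioned on, which opens it — no node blocks this path, so it is active.
Path 5: A → F ← L ← E → Y ← N
  F is a collider and F is conditioned on, which opens it; L is a chain and L is not conditioned on; E is a fork and E is not conditioned on; Y is a collider and Y is conditioned on, which opens it — no node blocks this path, so it is active.
Path 6: A → F ← L ← T → N
  F is a collider and F is conditioned on, which opens it; L is a chain and L is not conditioned on; T is a fork and T is not conditioned on — no node blocks this path, so it is active.
At least one path is unblocked, so d-separation fails.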